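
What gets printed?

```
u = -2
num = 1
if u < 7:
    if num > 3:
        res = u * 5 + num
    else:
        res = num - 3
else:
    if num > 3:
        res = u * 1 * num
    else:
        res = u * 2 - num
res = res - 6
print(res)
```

u=-2, num=1
u < 7 is True; num > 3 is False
→ res = num - 3 = -2
res = (-2)-6 = -8

-8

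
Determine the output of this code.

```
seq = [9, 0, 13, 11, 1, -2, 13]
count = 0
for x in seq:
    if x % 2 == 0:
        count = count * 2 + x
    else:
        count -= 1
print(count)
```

-13

x=9: not even, count = 0-1 = -1
x=0: even, count = (-1)*2+0 = -2
x=13: not even, count = (-2)-1 = -3
x=11: not even, count = (-3)-1 = -4
x=1: not even, count = (-4)-1 = -5
x=-2: even, count = (-5)*2+(-2) = -12
x=13: not even, count = (-12)-1 = -13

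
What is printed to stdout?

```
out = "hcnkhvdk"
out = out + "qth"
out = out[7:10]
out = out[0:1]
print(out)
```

k

+ 'qth' → 'hcnkhvdkqth'
slice [7:10] → 'kqt'
slice [0:1] → 'k'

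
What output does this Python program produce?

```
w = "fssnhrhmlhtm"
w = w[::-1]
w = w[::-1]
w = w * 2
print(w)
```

fssnhrhmlhtmfssnhrhmlhtm

reverse → 'mthlmhrhnssf'
reverse → 'fssnhrhmlhtm'
repeat ×2 → 'fssnhrhmlhtmfssnhrhmlhtm'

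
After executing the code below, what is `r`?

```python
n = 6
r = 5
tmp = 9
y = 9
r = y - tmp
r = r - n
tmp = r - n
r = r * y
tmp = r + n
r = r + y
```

-45

r = 9-9 = 0
r = 0-6 = -6
tmp = (-6)-6 = -12
r = (-6)*9 = -54
tmp = (-54)+6 = -48
r = (-54)+9 = -45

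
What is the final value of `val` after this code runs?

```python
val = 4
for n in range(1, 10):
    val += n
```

n=1: val = 4+1 = 5
n=2: val = 5+2 = 7
n=3: val = 7+3 = 10
n=4: val = 10+4 = 14
n=5: val = 14+5 = 19
n=6: val = 19+6 = 25
n=7: val = 25+7 = 32
n=8: val = 32+8 = 40
n=9: val = 40+9 = 49

49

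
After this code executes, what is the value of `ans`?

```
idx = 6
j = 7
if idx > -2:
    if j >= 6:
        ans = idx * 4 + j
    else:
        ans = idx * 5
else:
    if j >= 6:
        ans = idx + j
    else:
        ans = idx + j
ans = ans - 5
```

26

idx=6, j=7
idx > -2 is True; j >= 6 is True
→ ans = idx * 4 + j = 31
ans = 31-5 = 26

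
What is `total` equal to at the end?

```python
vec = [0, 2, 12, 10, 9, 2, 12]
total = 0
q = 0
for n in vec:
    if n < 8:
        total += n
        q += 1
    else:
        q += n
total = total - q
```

-42

n=0: <8, total = 0+0 = 0; q=1
n=2: <8, total = 0+2 = 2; q=2
n=12: not <8; q=14
n=10: not <8; q=24
n=9: not <8; q=33
n=2: <8, total = 2+2 = 4; q=34
n=12: not <8; q=46
total-q = 4-46 = -42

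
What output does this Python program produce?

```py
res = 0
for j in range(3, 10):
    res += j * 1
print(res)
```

42

j=3: res = 0+3*1 = 3
j=4: res = 3+4*1 = 7
j=5: res = 7+5*1 = 12
j=6: res = 12+6*1 = 18
j=7: res = 18+7*1 = 25
j=8: res = 25+8*1 = 33
j=9: res = 33+9*1 = 42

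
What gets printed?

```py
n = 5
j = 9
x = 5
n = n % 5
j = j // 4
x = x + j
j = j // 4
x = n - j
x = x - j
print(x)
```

0

n = 5%5 = 0
j = 9//4 = 2
x = 5+2 = 7
j = 2//4 = 0
x = 0-0 = 0
x = 0-0 = 0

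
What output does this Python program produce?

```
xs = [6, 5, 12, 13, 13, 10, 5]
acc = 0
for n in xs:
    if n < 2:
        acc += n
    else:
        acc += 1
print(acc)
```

7

n=6: not <2, acc = 0+1 = 1
n=5: not <2, acc = 1+1 = 2
n=12: not <2, acc = 2+1 = 3
n=13: not <2, acc = 3+1 = 4
n=13: not <2, acc = 4+1 = 5
n=10: not <2, acc = 5+1 = 6
n=5: not <2, acc = 6+1 = 7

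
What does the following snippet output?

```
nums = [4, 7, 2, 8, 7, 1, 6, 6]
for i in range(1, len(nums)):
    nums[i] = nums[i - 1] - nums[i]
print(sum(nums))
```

i=1: nums[1] = 4-7 = -3 → [4, -3, 2, 8, 7, 1, 6, 6]
i=2: nums[2] = (-3)-2 = -5 → [4, -3, -5, 8, 7, 1, 6, 6]
i=3: nums[3] = (-5)-8 = -13 → [4, -3, -5, -13, 7, 1, 6, 6]
i=4: nums[4] = (-13)-7 = -20 → [4, -3, -5, -13, -20, 1, 6, 6]
i=5: nums[5] = (-20)-1 = -21 → [4, -3, -5, -13, -20, -21, 6, 6]
i=6: nums[6] = (-21)-6 = -27 → [4, -3, -5, -13, -20, -21, -27, 6]
i=7: nums[7] = (-27)-6 = -33 → [4, -3, -5, -13, -20, -21, -27, -33]
sum = -118

-118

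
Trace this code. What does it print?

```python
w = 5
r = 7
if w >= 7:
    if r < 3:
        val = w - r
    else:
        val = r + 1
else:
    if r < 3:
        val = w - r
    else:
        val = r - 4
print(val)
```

3

w=5, r=7
w >= 7 is False; r < 3 is False
→ val = r - 4 = 3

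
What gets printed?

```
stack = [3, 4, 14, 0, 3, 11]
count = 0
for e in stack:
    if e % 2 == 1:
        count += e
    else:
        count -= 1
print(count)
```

e=3: odd, count = 0+3 = 3
e=4: not odd, count = 3-1 = 2
e=14: not odd, count = 2-1 = 1
e=0: not odd, count = 1-1 = 0
e=3: odd, count = 0+3 = 3
e=11: odd, count = 3+11 = 14

14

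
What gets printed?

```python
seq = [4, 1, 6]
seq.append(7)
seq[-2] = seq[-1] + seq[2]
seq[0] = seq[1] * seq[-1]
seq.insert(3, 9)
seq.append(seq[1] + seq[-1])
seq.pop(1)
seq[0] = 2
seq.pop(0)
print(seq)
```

[13, 9, 7, 8]

append 7 → [4, 1, 6, 7]
seq[-2] = seq[-1]+seq[2] = 7+6 = 13 → [4, 1, 13, 7]
seq[0] = seq[1]*seq[-1] = 1*7 = 7 → [7, 1, 13, 7]
insert 9 at 3 → [7, 1, 13, 9, 7]
append seq[1]+seq[-1] = 1+7 = 8 → [7, 1, 13, 9, 7, 8]
pop(1) removes 1 → [7, 13, 9, 7, 8]
seq[0] = 2 → [2, 13, 9, 7, 8]
pop(0) removes 2 → [13, 9, 7, 8]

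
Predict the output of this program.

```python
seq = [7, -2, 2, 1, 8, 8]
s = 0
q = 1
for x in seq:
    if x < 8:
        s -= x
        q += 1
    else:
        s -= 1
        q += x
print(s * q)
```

x=7: <8, s = 0-7 = -7; q=2
x=-2: <8, s = (-7)-(-2) = -5; q=3
x=2: <8, s = (-5)-2 = -7; q=4
x=1: <8, s = (-7)-1 = -8; q=5
x=8: not <8, s = (-8)-1 = -9; q=13
x=8: not <8, s = (-9)-1 = -10; q=21
s*q = (-10)*21 = -210

-210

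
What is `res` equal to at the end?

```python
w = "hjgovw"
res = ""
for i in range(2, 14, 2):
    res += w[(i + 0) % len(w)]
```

'gvhgvh'

i=2: add w[2]='g' → 'g'
i=4: add w[4]='v' → 'gv'
i=6: add w[0]='h' → 'gvh'
i=8: add w[2]='g' → 'gvhg'
i=10: add w[4]='v' → 'gvhgv'
i=12: add w[0]='h' → 'gvhgvh'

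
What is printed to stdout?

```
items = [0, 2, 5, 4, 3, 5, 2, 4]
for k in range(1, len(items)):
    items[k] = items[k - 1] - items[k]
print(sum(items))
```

k=1: items[1] = 0-2 = -2 → [0, -2, 5, 4, 3, 5, 2, 4]
k=2: items[2] = (-2)-5 = -7 → [0, -2, -7, 4, 3, 5, 2, 4]
k=3: items[3] = (-7)-4 = -11 → [0, -2, -7, -11, 3, 5, 2, 4]
k=4: items[4] = (-11)-3 = -14 → [0, -2, -7, -11, -14, 5, 2, 4]
k=5: items[5] = (-14)-5 = -19 → [0, -2, -7, -11, -14, -19, 2, 4]
k=6: items[6] = (-19)-2 = -21 → [0, -2, -7, -11, -14, -19, -21, 4]
k=7: items[7] = (-21)-4 = -25 → [0, -2, -7, -11, -14, -19, -21, -25]
sum = -99

-99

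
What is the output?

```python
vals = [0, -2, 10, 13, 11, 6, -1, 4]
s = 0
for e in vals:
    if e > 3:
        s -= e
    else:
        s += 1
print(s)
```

-41

e=0: not >3, s = 0+1 = 1
e=-2: not >3, s = 1+1 = 2
e=10: >3, s = 2-10 = -8
e=13: >3, s = (-8)-13 = -21
e=11: >3, s = (-21)-11 = -32
e=6: >3, s = (-32)-6 = -38
e=-1: not >3, s = (-38)+1 = -37
e=4: >3, s = (-37)-4 = -41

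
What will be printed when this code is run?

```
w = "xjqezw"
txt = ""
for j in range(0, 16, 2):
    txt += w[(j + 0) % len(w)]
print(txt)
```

j=0: add w[0]='x' → 'x'
j=2: add w[2]='q' → 'xq'
j=4: add w[4]='z' → 'xqz'
j=6: add w[0]='x' → 'xqzx'
j=8: add w[2]='q' → 'xqzxq'
j=10: add w[4]='z' → 'xqzxqz'
j=12: add w[0]='x' → 'xqzxqzx'
j=14: add w[2]='q' → 'xqzxqzxq'

xqzxqzxq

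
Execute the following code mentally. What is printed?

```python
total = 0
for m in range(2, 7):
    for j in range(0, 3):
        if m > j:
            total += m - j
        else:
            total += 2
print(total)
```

m=2,j=0: 2>0, total = 0+2 = 2
m=2,j=1: 2>1, total = 2+1 = 3
m=2,j=2: not 2>2, total = 3+2 = 5
m=3,j=0: 3>0, total = 5+3 = 8
m=3,j=1: 3>1, total = 8+2 = 10
m=3,j=2: 3>2, total = 10+1 = 11
m=4,j=0: 4>0, total = 11+4 = 15
m=4,j=1: 4>1, total = 15+3 = 18
m=4,j=2: 4>2, total = 18+2 = 20
m=5,j=0: 5>0, total = 20+5 = 25
m=5,j=1: 5>1, total = 25+4 = 29
m=5,j=2: 5>2, total = 29+3 = 32
m=6,j=0: 6>0, total = 32+6 = 38
m=6,j=1: 6>1, total = 38+5 = 43
m=6,j=2: 6>2, total = 43+4 = 47

47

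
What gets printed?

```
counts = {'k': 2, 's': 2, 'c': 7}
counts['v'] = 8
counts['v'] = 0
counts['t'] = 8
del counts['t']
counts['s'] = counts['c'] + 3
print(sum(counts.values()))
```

19

counts['v'] = 8 → {'k': 2, 's': 2, 'c': 7, 'v': 8}
counts['v'] = 0 → {'k': 2, 's': 2, 'c': 7, 'v': 0}
counts['t'] = 8 → {'k': 2, 's': 2, 'c': 7, 'v': 0, 't': 8}
del 't' → {'k': 2, 's': 2, 'c': 7, 'v': 0}
counts['s'] = counts['c']+3 = 10 → {'k': 2, 's': 10, 'c': 7, 'v': 0}
sum of values = 19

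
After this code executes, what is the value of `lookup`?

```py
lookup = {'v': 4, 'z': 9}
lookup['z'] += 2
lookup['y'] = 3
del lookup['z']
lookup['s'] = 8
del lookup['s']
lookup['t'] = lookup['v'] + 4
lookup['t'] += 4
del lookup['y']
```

lookup['z'] = 9+2 = 11 → {'v': 4, 'z': 11}
lookup['y'] = 3 → {'v': 4, 'z': 11, 'y': 3}
del 'z' → {'v': 4, 'y': 3}
lookup['s'] = 8 → {'v': 4, 'y': 3, 's': 8}
del 's' → {'v': 4, 'y': 3}
lookup['t'] = lookup['v']+4 = 8 → {'v': 4, 'y': 3, 't': 8}
lookup['t'] = 8+4 = 12 → {'v': 4, 'y': 3, 't': 12}
del 'y' → {'v': 4, 't': 12}

{'v': 4, 't': 12}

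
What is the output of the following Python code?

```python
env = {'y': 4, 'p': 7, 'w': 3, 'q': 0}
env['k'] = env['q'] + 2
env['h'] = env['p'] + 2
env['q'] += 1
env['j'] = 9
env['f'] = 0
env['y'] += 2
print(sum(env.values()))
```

env['k'] = env['q']+2 = 2 → {'y': 4, 'p': 7, 'w': 3, 'q': 0, 'k': 2}
env['h'] = env['p']+2 = 9 → {'y': 4, 'p': 7, 'w': 3, 'q': 0, 'k': 2, 'h': 9}
env['q'] = 0+1 = 1 → {'y': 4, 'p': 7, 'w': 3, 'q': 1, 'k': 2, 'h': 9}
env['j'] = 9 → {'y': 4, 'p': 7, 'w': 3, 'q': 1, 'k': 2, 'h': 9, 'j': 9}
env['f'] = 0 → {'y': 4, 'p': 7, 'w': 3, 'q': 1, 'k': 2, 'h': 9, 'j': 9, 'f': 0}
env['y'] = 4+2 = 6 → {'y': 6, 'p': 7, 'w': 3, 'q': 1, 'k': 2, 'h': 9, 'j': 9, 'f': 0}
sum of values = 37

37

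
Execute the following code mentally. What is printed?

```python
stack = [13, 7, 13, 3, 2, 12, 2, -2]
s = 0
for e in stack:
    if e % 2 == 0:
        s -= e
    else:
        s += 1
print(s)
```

-10

e=13: not even, s = 0+1 = 1
e=7: not even, s = 1+1 = 2
e=13: not even, s = 2+1 = 3
e=3: not even, s = 3+1 = 4
e=2: even, s = 4-2 = 2
e=12: even, s = 2-12 = -10
e=2: even, s = (-10)-2 = -12
e=-2: even, s = (-12)-(-2) = -10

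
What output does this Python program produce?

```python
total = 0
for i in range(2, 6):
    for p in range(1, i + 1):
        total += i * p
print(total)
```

139

i=2,p=1: total = 0+2 = 2
i=2,p=2: total = 2+4 = 6
i=3,p=1: total = 6+3 = 9
i=3,p=2: total = 9+6 = 15
i=3,p=3: total = 15+9 = 24
i=4,p=1: total = 24+4 = 28
i=4,p=2: total = 28+8 = 36
i=4,p=3: total = 36+12 = 48
i=4,p=4: total = 48+16 = 64
i=5,p=1: total = 64+5 = 69
i=5,p=2: total = 69+10 = 79
i=5,p=3: total = 79+15 = 94
i=5,p=4: total = 94+20 = 114
i=5,p=5: total = 114+25 = 139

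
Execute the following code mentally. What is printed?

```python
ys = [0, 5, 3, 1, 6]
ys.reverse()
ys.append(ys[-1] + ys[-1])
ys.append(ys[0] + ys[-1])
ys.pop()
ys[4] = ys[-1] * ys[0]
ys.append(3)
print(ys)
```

reverse → [6, 1, 3, 5, 0]
append ys[-1]+ys[-1] = 0+0 = 0 → [6, 1, 3, 5, 0, 0]
append ys[0]+ys[-1] = 6+0 = 6 → [6, 1, 3, 5, 0, 0, 6]
pop() removes 6 → [6, 1, 3, 5, 0, 0]
ys[4] = ys[-1]*ys[0] = 0*6 = 0 → [6, 1, 3, 5, 0, 0]
append 3 → [6, 1, 3, 5, 0, 0, 3]

[6, 1, 3, 5, 0, 0, 3]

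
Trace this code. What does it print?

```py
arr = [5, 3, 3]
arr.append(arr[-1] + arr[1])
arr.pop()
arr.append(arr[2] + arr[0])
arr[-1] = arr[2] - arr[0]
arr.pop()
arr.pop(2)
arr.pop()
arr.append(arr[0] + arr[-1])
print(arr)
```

append arr[-1]+arr[1] = 3+3 = 6 → [5, 3, 3, 6]
pop() removes 6 → [5, 3, 3]
append arr[2]+arr[0] = 3+5 = 8 → [5, 3, 3, 8]
arr[-1] = arr[2]-arr[0] = 3-5 = -2 → [5, 3, 3, -2]
pop() removes -2 → [5, 3, 3]
pop(2) removes 3 → [5, 3]
pop() removes 3 → [5]
append arr[0]+arr[-1] = 5+5 = 10 → [5, 10]

[5, 10]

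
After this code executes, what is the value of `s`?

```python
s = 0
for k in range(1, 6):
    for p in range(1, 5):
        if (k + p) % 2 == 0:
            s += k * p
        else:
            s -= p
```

k=1,p=1: even sum, s = 0+1 = 1
k=1,p=2: odd sum, s = 1-2 = -1
k=1,p=3: even sum, s = (-1)+3 = 2
k=1,p=4: odd sum, s = 2-4 = -2
k=2,p=1: odd sum, s = (-2)-1 = -3
k=2,p=2: even sum, s = (-3)+4 = 1
k=2,p=3: odd sum, s = 1-3 = -2
k=2,p=4: even sum, s = (-2)+8 = 6
k=3,p=1: even sum, s = 6+3 = 9
k=3,p=2: odd sum, s = 9-2 = 7
k=3,p=3: even sum, s = 7+9 = 16
k=3,p=4: odd sum, s = 16-4 = 12
k=4,p=1: odd sum, s = 12-1 = 11
k=4,p=2: even sum, s = 11+8 = 19
k=4,p=3: odd sum, s = 19-3 = 16
k=4,p=4: even sum, s = 16+16 = 32
k=5,p=1: even sum, s = 32+5 = 37
k=5,p=2: odd sum, s = 37-2 = 35
k=5,p=3: even sum, s = 35+15 = 50
k=5,p=4: odd sum, s = 50-4 = 46

46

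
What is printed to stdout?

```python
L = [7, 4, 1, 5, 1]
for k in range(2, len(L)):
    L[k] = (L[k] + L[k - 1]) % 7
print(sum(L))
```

k=2: L[2] = (1+4)%7 = 5 → [7, 4, 5, 5, 1]
k=3: L[3] = (5+5)%7 = 3 → [7, 4, 5, 3, 1]
k=4: L[4] = (1+3)%7 = 4 → [7, 4, 5, 3, 4]
sum = 23

23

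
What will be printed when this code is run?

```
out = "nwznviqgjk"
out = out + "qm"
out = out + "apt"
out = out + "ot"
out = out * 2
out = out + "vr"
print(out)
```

+ 'qm' → 'nwznviqgjkqm'
+ 'apt' → 'nwznviqgjkqmapt'
+ 'ot' → 'nwznviqgjkqmaptot'
repeat ×2 → 'nwznviqgjkqmaptotnwznviqgjkqmaptot'
+ 'vr' → 'nwznviqgjkqmaptotnwznviqgjkqmaptotvr'

nwznviqgjkqmaptotnwznviqgjkqmaptotvr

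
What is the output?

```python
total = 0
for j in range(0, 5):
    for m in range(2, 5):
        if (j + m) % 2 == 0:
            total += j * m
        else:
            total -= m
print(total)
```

27

j=0,m=2: even sum, total = 0+0 = 0
j=0,m=3: odd sum, total = 0-3 = -3
j=0,m=4: even sum, total = (-3)+0 = -3
j=1,m=2: odd sum, total = (-3)-2 = -5
j=1,m=3: even sum, total = (-5)+3 = -2
j=1,m=4: odd sum, total = (-2)-4 = -6
j=2,m=2: even sum, total = (-6)+4 = -2
j=2,m=3: odd sum, total = (-2)-3 = -5
j=2,m=4: even sum, total = (-5)+8 = 3
j=3,m=2: odd sum, total = 3-2 = 1
j=3,m=3: even sum, total = 1+9 = 10
j=3,m=4: odd sum, total = 10-4 = 6
j=4,m=2: even sum, total = 6+8 = 14
j=4,m=3: odd sum, total = 14-3 = 11
j=4,m=4: even sum, total = 11+16 = 27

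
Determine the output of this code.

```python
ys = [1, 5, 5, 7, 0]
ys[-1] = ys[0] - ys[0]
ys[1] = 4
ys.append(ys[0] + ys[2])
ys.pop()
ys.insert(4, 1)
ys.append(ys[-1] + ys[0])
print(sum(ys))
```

ys[-1] = ys[0]-ys[0] = 1-1 = 0 → [1, 5, 5, 7, 0]
ys[1] = 4 → [1, 4, 5, 7, 0]
append ys[0]+ys[2] = 1+5 = 6 → [1, 4, 5, 7, 0, 6]
pop() removes 6 → [1, 4, 5, 7, 0]
insert 1 at 4 → [1, 4, 5, 7, 1, 0]
append ys[-1]+ys[0] = 0+1 = 1 → [1, 4, 5, 7, 1, 0, 1]
sum = 19

19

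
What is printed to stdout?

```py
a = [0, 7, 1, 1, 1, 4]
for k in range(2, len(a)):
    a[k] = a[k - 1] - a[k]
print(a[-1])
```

0

k=2: a[2] = 7-1 = 6 → [0, 7, 6, 1, 1, 4]
k=3: a[3] = 6-1 = 5 → [0, 7, 6, 5, 1, 4]
k=4: a[4] = 5-1 = 4 → [0, 7, 6, 5, 4, 4]
k=5: a[5] = 4-4 = 0 → [0, 7, 6, 5, 4, 0]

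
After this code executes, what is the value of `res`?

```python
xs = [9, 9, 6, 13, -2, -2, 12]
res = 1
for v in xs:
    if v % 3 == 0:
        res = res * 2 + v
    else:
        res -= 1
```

v=9: %3==0, res = 1*2+9 = 11
v=9: %3==0, res = 11*2+9 = 31
v=6: %3==0, res = 31*2+6 = 68
v=13: not %3==0, res = 68-1 = 67
v=-2: not %3==0, res = 67-1 = 66
v=-2: not %3==0, res = 66-1 = 65
v=12: %3==0, res = 65*2+12 = 142

142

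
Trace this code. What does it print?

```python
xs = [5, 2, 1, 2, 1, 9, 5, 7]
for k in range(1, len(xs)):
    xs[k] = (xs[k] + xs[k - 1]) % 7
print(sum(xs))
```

27

k=1: xs[1] = (2+5)%7 = 0 → [5, 0, 1, 2, 1, 9, 5, 7]
k=2: xs[2] = (1+0)%7 = 1 → [5, 0, 1, 2, 1, 9, 5, 7]
k=3: xs[3] = (2+1)%7 = 3 → [5, 0, 1, 3, 1, 9, 5, 7]
k=4: xs[4] = (1+3)%7 = 4 → [5, 0, 1, 3, 4, 9, 5, 7]
k=5: xs[5] = (9+4)%7 = 6 → [5, 0, 1, 3, 4, 6, 5, 7]
k=6: xs[6] = (5+6)%7 = 4 → [5, 0, 1, 3, 4, 6, 4, 7]
k=7: xs[7] = (7+4)%7 = 4 → [5, 0, 1, 3, 4, 6, 4, 4]
sum = 27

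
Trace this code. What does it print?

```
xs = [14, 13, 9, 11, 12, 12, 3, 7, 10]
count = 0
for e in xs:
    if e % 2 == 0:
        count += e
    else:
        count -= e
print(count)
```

e=14: even, count = 0+14 = 14
e=13: not even, count = 14-13 = 1
e=9: not even, count = 1-9 = -8
e=11: not even, count = (-8)-11 = -19
e=12: even, count = (-19)+12 = -7
e=12: even, count = (-7)+12 = 5
e=3: not even, count = 5-3 = 2
e=7: not even, count = 2-7 = -5
e=10: even, count = (-5)+10 = 5

5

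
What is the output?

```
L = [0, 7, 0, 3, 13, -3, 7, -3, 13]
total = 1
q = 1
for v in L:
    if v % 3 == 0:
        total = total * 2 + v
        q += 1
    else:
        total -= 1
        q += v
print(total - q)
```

v=0: %3==0, total = 1*2+0 = 2; q=2
v=7: not %3==0, total = 2-1 = 1; q=9
v=0: %3==0, total = 1*2+0 = 2; q=10
v=3: %3==0, total = 2*2+3 = 7; q=11
v=13: not %3==0, total = 7-1 = 6; q=24
v=-3: %3==0, total = 6*2+(-3) = 9; q=25
v=7: not %3==0, total = 9-1 = 8; q=32
v=-3: %3==0, total = 8*2+(-3) = 13; q=33
v=13: not %3==0, total = 13-1 = 12; q=46
total-q = 12-46 = -34

-34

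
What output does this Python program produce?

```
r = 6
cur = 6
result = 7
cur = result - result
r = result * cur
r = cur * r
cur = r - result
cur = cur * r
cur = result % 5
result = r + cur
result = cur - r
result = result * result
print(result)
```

4

cur = 7-7 = 0
r = 7*0 = 0
r = 0*0 = 0
cur = 0-7 = -7
cur = (-7)*0 = 0
cur = 7%5 = 2
result = 0+2 = 2
result = 2-0 = 2
result = 2*2 = 4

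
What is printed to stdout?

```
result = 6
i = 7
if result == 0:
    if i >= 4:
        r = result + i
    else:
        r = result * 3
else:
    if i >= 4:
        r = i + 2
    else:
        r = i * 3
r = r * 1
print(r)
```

result=6, i=7
result == 0 is False; i >= 4 is True
→ r = i + 2 = 9
r = 9*1 = 9

9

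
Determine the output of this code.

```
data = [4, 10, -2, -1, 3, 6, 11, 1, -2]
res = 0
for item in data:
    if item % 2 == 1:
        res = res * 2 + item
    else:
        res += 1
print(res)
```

item=4: not odd, res = 0+1 = 1
item=10: not odd, res = 1+1 = 2
item=-2: not odd, res = 2+1 = 3
item=-1: odd, res = 3*2+(-1) = 5
item=3: odd, res = 5*2+3 = 13
item=6: not odd, res = 13+1 = 14
item=11: odd, res = 14*2+11 = 39
item=1: odd, res = 39*2+1 = 79
item=-2: not odd, res = 79+1 = 80

80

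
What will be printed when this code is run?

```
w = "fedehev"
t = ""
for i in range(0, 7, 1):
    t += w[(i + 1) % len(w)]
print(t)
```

i=0: add w[1]='e' → 'e'
i=1: add w[2]='d' → 'ed'
i=2: add w[3]='e' → 'ede'
i=3: add w[4]='h' → 'edeh'
i=4: add w[5]='e' → 'edehe'
i=5: add w[6]='v' → 'edehev'
i=6: add w[0]='f' → 'edehevf'

edehevf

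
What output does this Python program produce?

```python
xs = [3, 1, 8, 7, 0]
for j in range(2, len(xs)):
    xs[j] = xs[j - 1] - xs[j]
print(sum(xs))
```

j=2: xs[2] = 1-8 = -7 → [3, 1, -7, 7, 0]
j=3: xs[3] = (-7)-7 = -14 → [3, 1, -7, -14, 0]
j=4: xs[4] = (-14)-0 = -14 → [3, 1, -7, -14, -14]
sum = -31

-31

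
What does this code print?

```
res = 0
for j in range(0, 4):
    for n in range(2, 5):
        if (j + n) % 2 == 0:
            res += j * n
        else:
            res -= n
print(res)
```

6

j=0,n=2: even sum, res = 0+0 = 0
j=0,n=3: odd sum, res = 0-3 = -3
j=0,n=4: even sum, res = (-3)+0 = -3
j=1,n=2: odd sum, res = (-3)-2 = -5
j=1,n=3: even sum, res = (-5)+3 = -2
j=1,n=4: odd sum, res = (-2)-4 = -6
j=2,n=2: even sum, res = (-6)+4 = -2
j=2,n=3: odd sum, res = (-2)-3 = -5
j=2,n=4: even sum, res = (-5)+8 = 3
j=3,n=2: odd sum, res = 3-2 = 1
j=3,n=3: even sum, res = 1+9 = 10
j=3,n=4: odd sum, res = 10-4 = 6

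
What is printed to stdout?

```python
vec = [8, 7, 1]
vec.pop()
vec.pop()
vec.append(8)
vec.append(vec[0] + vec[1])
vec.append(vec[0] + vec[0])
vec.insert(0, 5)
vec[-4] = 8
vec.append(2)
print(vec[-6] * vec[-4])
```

pop() removes 1 → [8, 7]
pop() removes 7 → [8]
append 8 → [8, 8]
append vec[0]+vec[1] = 8+8 = 16 → [8, 8, 16]
append vec[0]+vec[0] = 8+8 = 16 → [8, 8, 16, 16]
insert 5 at 0 → [5, 8, 8, 16, 16]
vec[-4] = 8 → [5, 8, 8, 16, 16]
append 2 → [5, 8, 8, 16, 16, 2]
vec[-6]*vec[-4] = 5*8 = 40

40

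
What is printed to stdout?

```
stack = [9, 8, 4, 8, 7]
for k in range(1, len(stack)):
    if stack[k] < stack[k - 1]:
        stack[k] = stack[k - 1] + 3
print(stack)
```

k=1: 8<9, stack[1] = 9+3 = 12 → [9, 12, 4, 8, 7]
k=2: 4<12, stack[2] = 12+3 = 15 → [9, 12, 15, 8, 7]
k=3: 8<15, stack[3] = 15+3 = 18 → [9, 12, 15, 18, 7]
k=4: 7<18, stack[4] = 18+3 = 21 → [9, 12, 15, 18, 21]

[9, 12, 15, 18, 21]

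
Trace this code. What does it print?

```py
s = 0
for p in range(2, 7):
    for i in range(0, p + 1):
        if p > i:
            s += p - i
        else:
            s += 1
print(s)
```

60

p=2,i=0: 2>0, s = 0+2 = 2
p=2,i=1: 2>1, s = 2+1 = 3
p=2,i=2: not 2>2, s = 3+1 = 4
p=3,i=0: 3>0, s = 4+3 = 7
p=3,i=1: 3>1, s = 7+2 = 9
p=3,i=2: 3>2, s = 9+1 = 10
p=3,i=3: not 3>3, s = 10+1 = 11
p=4,i=0: 4>0, s = 11+4 = 15
p=4,i=1: 4>1, s = 15+3 = 18
p=4,i=2: 4>2, s = 18+2 = 20
p=4,i=3: 4>3, s = 20+1 = 21
p=4,i=4: not 4>4, s = 21+1 = 22
p=5,i=0: 5>0, s = 22+5 = 27
p=5,i=1: 5>1, s = 27+4 = 31
p=5,i=2: 5>2, s = 31+3 = 34
p=5,i=3: 5>3, s = 34+2 = 36
p=5,i=4: 5>4, s = 36+1 = 37
p=5,i=5: not 5>5, s = 37+1 = 38
p=6,i=0: 6>0, s = 38+6 = 44
p=6,i=1: 6>1, s = 44+5 = 49
p=6,i=2: 6>2, s = 49+4 = 53
p=6,i=3: 6>3, s = 53+3 = 56
p=6,i=4: 6>4, s = 56+2 = 58
p=6,i=5: 6>5, s = 58+1 = 59
p=6,i=6: not 6>6, s = 59+1 = 60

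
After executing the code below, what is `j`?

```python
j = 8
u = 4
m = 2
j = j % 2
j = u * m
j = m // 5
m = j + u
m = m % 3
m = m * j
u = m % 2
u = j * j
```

0

j = 8%2 = 0
j = 4*2 = 8
j = 2//5 = 0
m = 0+4 = 4
m = 4%3 = 1
m = 1*0 = 0
u = 0%2 = 0
u = 0*0 = 0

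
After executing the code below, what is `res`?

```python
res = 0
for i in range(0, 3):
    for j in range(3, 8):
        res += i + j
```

90

i=0,j=3: res = 0+3 = 3
i=0,j=4: res = 3+4 = 7
i=0,j=5: res = 7+5 = 12
i=0,j=6: res = 12+6 = 18
i=0,j=7: res = 18+7 = 25
i=1,j=3: res = 25+4 = 29
i=1,j=4: res = 29+5 = 34
i=1,j=5: res = 34+6 = 40
i=1,j=6: res = 40+7 = 47
i=1,j=7: res = 47+8 = 55
i=2,j=3: res = 55+5 = 60
i=2,j=4: res = 60+6 = 66
i=2,j=5: res = 66+7 = 73
i=2,j=6: res = 73+8 = 81
i=2,j=7: res = 81+9 = 90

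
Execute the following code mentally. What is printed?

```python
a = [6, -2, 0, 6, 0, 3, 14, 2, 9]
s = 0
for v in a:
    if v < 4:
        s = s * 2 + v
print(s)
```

v=6: not <4
v=-2: <4, s = 0*2+(-2) = -2
v=0: <4, s = (-2)*2+0 = -4
v=6: not <4
v=0: <4, s = (-4)*2+0 = -8
v=3: <4, s = (-8)*2+3 = -13
v=14: not <4
v=2: <4, s = (-13)*2+2 = -24
v=9: not <4

-24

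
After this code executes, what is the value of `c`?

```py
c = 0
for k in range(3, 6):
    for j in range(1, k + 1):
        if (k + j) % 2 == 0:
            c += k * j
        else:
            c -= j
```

69

k=3,j=1: even sum, c = 0+3 = 3
k=3,j=2: odd sum, c = 3-2 = 1
k=3,j=3: even sum, c = 1+9 = 10
k=4,j=1: odd sum, c = 10-1 = 9
k=4,j=2: even sum, c = 9+8 = 17
k=4,j=3: odd sum, c = 17-3 = 14
k=4,j=4: even sum, c = 14+16 = 30
k=5,j=1: even sum, c = 30+5 = 35
k=5,j=2: odd sum, c = 35-2 = 33
k=5,j=3: even sum, c = 33+15 = 48
k=5,j=4: odd sum, c = 48-4 = 44
k=5,j=5: even sum, c = 44+25 = 69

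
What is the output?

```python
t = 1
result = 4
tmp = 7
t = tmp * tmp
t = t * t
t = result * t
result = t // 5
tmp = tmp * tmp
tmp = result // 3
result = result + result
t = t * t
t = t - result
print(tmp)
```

t = 7*7 = 49
t = 49*49 = 2401
t = 4*2401 = 9604
result = 9604//5 = 1920
tmp = 7*7 = 49
tmp = 1920//3 = 640
result = 1920+1920 = 3840
t = 9604*9604 = 92236816
t = 92236816-3840 = 92232976

640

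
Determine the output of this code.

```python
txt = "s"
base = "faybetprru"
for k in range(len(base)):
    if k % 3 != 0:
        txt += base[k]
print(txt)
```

k=0: skip
k=1: add 'a' → 'sa'
k=2: add 'y' → 'say'
k=3: skip
k=4: add 'e' → 'saye'
k=5: add 't' → 'sayet'
k=6: skip
k=7: add 'r' → 'sayetr'
k=8: add 'r' → 'sayetrr'
k=9: skip

sayetrr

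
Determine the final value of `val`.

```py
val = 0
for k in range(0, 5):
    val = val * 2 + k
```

k=0: val = 0*2+0 = 0
k=1: val = 0*2+1 = 1
k=2: val = 1*2+2 = 4
k=3: val = 4*2+3 = 11
k=4: val = 11*2+4 = 26

26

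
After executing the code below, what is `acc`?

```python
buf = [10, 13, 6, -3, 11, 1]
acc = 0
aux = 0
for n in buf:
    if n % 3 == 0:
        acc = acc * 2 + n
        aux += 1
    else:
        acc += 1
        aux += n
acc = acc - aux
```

n=10: not %3==0, acc = 0+1 = 1; aux=10
n=13: not %3==0, acc = 1+1 = 2; aux=23
n=6: %3==0, acc = 2*2+6 = 10; aux=24
n=-3: %3==0, acc = 10*2+(-3) = 17; aux=25
n=11: not %3==0, acc = 17+1 = 18; aux=36
n=1: not %3==0, acc = 18+1 = 19; aux=37
acc-aux = 19-37 = -18

-18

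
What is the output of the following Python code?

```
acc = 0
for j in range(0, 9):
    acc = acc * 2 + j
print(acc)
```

j=0: acc = 0*2+0 = 0
j=1: acc = 0*2+1 = 1
j=2: acc = 1*2+2 = 4
j=3: acc = 4*2+3 = 11
j=4: acc = 11*2+4 = 26
j=5: acc = 26*2+5 = 57
j=6: acc = 57*2+6 = 120
j=7: acc = 120*2+7 = 247
j=8: acc = 247*2+8 = 502

502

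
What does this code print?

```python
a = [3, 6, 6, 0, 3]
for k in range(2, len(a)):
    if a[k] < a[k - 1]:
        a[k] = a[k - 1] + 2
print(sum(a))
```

33

k=2: 6>=6, unchanged → [3, 6, 6, 0, 3]
k=3: 0<6, a[3] = 6+2 = 8 → [3, 6, 6, 8, 3]
k=4: 3<8, a[4] = 8+2 = 10 → [3, 6, 6, 8, 10]
sum = 33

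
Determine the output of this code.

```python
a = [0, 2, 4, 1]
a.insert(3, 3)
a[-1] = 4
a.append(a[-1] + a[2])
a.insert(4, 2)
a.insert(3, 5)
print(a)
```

insert 3 at 3 → [0, 2, 4, 3, 1]
a[-1] = 4 → [0, 2, 4, 3, 4]
append a[-1]+a[2] = 4+4 = 8 → [0, 2, 4, 3, 4, 8]
insert 2 at 4 → [0, 2, 4, 3, 2, 4, 8]
insert 5 at 3 → [0, 2, 4, 5, 3, 2, 4, 8]

[0, 2, 4, 5, 3, 2, 4, 8]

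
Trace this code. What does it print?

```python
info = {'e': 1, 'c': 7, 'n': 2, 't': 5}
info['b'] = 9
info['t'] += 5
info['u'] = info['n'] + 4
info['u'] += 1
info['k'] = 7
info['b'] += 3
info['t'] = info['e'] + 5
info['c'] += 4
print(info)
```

info['b'] = 9 → {'e': 1, 'c': 7, 'n': 2, 't': 5, 'b': 9}
info['t'] = 5+5 = 10 → {'e': 1, 'c': 7, 'n': 2, 't': 10, 'b': 9}
info['u'] = info['n']+4 = 6 → {'e': 1, 'c': 7, 'n': 2, 't': 10, 'b': 9, 'u': 6}
info['u'] = 6+1 = 7 → {'e': 1, 'c': 7, 'n': 2, 't': 10, 'b': 9, 'u': 7}
info['k'] = 7 → {'e': 1, 'c': 7, 'n': 2, 't': 10, 'b': 9, 'u': 7, 'k': 7}
info['b'] = 9+3 = 12 → {'e': 1, 'c': 7, 'n': 2, 't': 10, 'b': 12, 'u': 7, 'k': 7}
info['t'] = info['e']+5 = 6 → {'e': 1, 'c': 7, 'n': 2, 't': 6, 'b': 12, 'u': 7, 'k': 7}
info['c'] = 7+4 = 11 → {'e': 1, 'c': 11, 'n': 2, 't': 6, 'b': 12, 'u': 7, 'k': 7}

{'e': 1, 'c': 11, 'n': 2, 't': 6, 'b': 12, 'u': 7, 'k': 7}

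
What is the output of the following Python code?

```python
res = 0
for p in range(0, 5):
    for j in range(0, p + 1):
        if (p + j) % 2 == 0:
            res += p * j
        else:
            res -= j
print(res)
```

p=0,j=0: even sum, res = 0+0 = 0
p=1,j=0: odd sum, res = 0-0 = 0
p=1,j=1: even sum, res = 0+1 = 1
p=2,j=0: even sum, res = 1+0 = 1
p=2,j=1: odd sum, res = 1-1 = 0
p=2,j=2: even sum, res = 0+4 = 4
p=3,j=0: odd sum, res = 4-0 = 4
p=3,j=1: even sum, res = 4+3 = 7
p=3,j=2: odd sum, res = 7-2 = 5
p=3,j=3: even sum, res = 5+9 = 14
p=4,j=0: even sum, res = 14+0 = 14
p=4,j=1: odd sum, res = 14-1 = 13
p=4,j=2: even sum, res = 13+8 = 21
p=4,j=3: odd sum, res = 21-3 = 18
p=4,j=4: even sum, res = 18+16 = 34

34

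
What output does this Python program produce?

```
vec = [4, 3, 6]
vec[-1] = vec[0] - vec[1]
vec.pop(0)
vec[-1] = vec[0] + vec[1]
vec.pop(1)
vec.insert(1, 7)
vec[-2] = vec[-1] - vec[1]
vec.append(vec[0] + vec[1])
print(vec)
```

vec[-1] = vec[0]-vec[1] = 4-3 = 1 → [4, 3, 1]
pop(0) removes 4 → [3, 1]
vec[-1] = vec[0]+vec[1] = 3+1 = 4 → [3, 4]
pop(1) removes 4 → [3]
insert 7 at 1 → [3, 7]
vec[-2] = vec[-1]-vec[1] = 7-7 = 0 → [0, 7]
append vec[0]+vec[1] = 0+7 = 7 → [0, 7, 7]

[0, 7, 7]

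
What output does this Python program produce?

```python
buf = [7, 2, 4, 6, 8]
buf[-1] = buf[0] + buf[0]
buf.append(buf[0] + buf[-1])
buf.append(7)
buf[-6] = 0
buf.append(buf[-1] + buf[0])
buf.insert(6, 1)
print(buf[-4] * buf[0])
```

buf[-1] = buf[0]+buf[0] = 7+7 = 14 → [7, 2, 4, 6, 14]
append buf[0]+buf[-1] = 7+14 = 21 → [7, 2, 4, 6, 14, 21]
append 7 → [7, 2, 4, 6, 14, 21, 7]
buf[-6] = 0 → [7, 0, 4, 6, 14, 21, 7]
append buf[-1]+buf[0] = 7+7 = 14 → [7, 0, 4, 6, 14, 21, 7, 14]
insert 1 at 6 → [7, 0, 4, 6, 14, 21, 1, 7, 14]
buf[-4]*buf[0] = 21*7 = 147

147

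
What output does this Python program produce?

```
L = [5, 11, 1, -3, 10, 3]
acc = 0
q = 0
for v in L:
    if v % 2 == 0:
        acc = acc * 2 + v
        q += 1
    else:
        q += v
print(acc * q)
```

v=5: not even; q=5
v=11: not even; q=16
v=1: not even; q=17
v=-3: not even; q=14
v=10: even, acc = 0*2+10 = 10; q=15
v=3: not even; q=18
acc*q = 10*18 = 180

180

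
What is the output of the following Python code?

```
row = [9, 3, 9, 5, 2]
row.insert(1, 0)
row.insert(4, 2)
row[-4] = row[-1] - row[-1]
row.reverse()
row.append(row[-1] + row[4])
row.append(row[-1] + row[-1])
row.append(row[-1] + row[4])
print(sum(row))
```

insert 0 at 1 → [9, 0, 3, 9, 5, 2]
insert 2 at 4 → [9, 0, 3, 9, 2, 5, 2]
row[-4] = row[-1]-row[-1] = 2-2 = 0 → [9, 0, 3, 0, 2, 5, 2]
reverse → [2, 5, 2, 0, 3, 0, 9]
append row[-1]+row[4] = 9+3 = 12 → [2, 5, 2, 0, 3, 0, 9, 12]
append row[-1]+row[-1] = 12+12 = 24 → [2, 5, 2, 0, 3, 0, 9, 12, 24]
append row[-1]+row[4] = 24+3 = 27 → [2, 5, 2, 0, 3, 0, 9, 12, 24, 27]
sum = 84

84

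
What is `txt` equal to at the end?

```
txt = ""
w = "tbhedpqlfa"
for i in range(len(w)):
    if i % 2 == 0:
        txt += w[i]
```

i=0: add 't' → 't'
i=1: skip
i=2: add 'h' → 'th'
i=3: skip
i=4: add 'd' → 'thd'
i=5: skip
i=6: add 'q' → 'thdq'
i=7: skip
i=8: add 'f' → 'thdqf'
i=9: skip

'thdqf'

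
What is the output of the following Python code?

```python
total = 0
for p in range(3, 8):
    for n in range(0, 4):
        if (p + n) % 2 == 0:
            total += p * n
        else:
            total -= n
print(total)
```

66

p=3,n=0: odd sum, total = 0-0 = 0
p=3,n=1: even sum, total = 0+3 = 3
p=3,n=2: odd sum, total = 3-2 = 1
p=3,n=3: even sum, total = 1+9 = 10
p=4,n=0: even sum, total = 10+0 = 10
p=4,n=1: odd sum, total = 10-1 = 9
p=4,n=2: even sum, total = 9+8 = 17
p=4,n=3: odd sum, total = 17-3 = 14
p=5,n=0: odd sum, total = 14-0 = 14
p=5,n=1: even sum, total = 14+5 = 19
p=5,n=2: odd sum, total = 19-2 = 17
p=5,n=3: even sum, total = 17+15 = 32
p=6,n=0: even sum, total = 32+0 = 32
p=6,n=1: odd sum, total = 32-1 = 31
p=6,n=2: even sum, total = 31+12 = 43
p=6,n=3: odd sum, total = 43-3 = 40
p=7,n=0: odd sum, total = 40-0 = 40
p=7,n=1: even sum, total = 40+7 = 47
p=7,n=2: odd sum, total = 47-2 = 45
p=7,n=3: even sum, total = 45+21 = 66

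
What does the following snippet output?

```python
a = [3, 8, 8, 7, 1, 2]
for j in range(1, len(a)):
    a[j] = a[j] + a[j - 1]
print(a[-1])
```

29

j=1: a[1] = 8+3 = 11 → [3, 11, 8, 7, 1, 2]
j=2: a[2] = 8+11 = 19 → [3, 11, 19, 7, 1, 2]
j=3: a[3] = 7+19 = 26 → [3, 11, 19, 26, 1, 2]
j=4: a[4] = 1+26 = 27 → [3, 11, 19, 26, 27, 2]
j=5: a[5] = 2+27 = 29 → [3, 11, 19, 26, 27, 29]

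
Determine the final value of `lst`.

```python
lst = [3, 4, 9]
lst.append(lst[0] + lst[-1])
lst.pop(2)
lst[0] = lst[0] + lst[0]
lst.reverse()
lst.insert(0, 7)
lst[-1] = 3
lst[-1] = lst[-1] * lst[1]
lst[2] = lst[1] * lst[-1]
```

append lst[0]+lst[-1] = 3+9 = 12 → [3, 4, 9, 12]
pop(2) removes 9 → [3, 4, 12]
lst[0] = lst[0]+lst[0] = 3+3 = 6 → [6, 4, 12]
reverse → [12, 4, 6]
insert 7 at 0 → [7, 12, 4, 6]
lst[-1] = 3 → [7, 12, 4, 3]
lst[-1] = lst[-1]*lst[1] = 3*12 = 36 → [7, 12, 4, 36]
lst[2] = lst[1]*lst[-1] = 12*36 = 432 → [7, 12, 432, 36]

[7, 12, 432, 36]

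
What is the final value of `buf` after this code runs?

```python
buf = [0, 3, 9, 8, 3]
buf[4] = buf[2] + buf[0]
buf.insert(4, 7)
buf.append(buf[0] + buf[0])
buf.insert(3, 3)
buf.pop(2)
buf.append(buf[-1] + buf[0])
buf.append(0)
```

buf[4] = buf[2]+buf[0] = 9+0 = 9 → [0, 3, 9, 8, 9]
insert 7 at 4 → [0, 3, 9, 8, 7, 9]
append buf[0]+buf[0] = 0+0 = 0 → [0, 3, 9, 8, 7, 9, 0]
insert 3 at 3 → [0, 3, 9, 3, 8, 7, 9, 0]
pop(2) removes 9 → [0, 3, 3, 8, 7, 9, 0]
append buf[-1]+buf[0] = 0+0 = 0 → [0, 3, 3, 8, 7, 9, 0, 0]
append 0 → [0, 3, 3, 8, 7, 9, 0, 0, 0]

[0, 3, 3, 8, 7, 9, 0, 0, 0]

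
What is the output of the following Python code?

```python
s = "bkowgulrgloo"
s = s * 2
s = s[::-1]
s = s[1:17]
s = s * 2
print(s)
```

repeat ×2 → 'bkowgulrgloobkowgulrgloo'
reverse → 'oolgrlugwokboolgrlugwokb'
slice [1:17] → 'olgrlugwokboolgr'
repeat ×2 → 'olgrlugwokboolgrolgrlugwokboolgr'

olgrlugwokboolgrolgrlugwokboolgr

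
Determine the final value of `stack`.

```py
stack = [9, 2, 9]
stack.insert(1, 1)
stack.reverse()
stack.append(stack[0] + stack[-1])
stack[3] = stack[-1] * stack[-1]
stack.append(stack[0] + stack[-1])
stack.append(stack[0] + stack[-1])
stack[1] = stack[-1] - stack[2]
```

insert 1 at 1 → [9, 1, 2, 9]
reverse → [9, 2, 1, 9]
append stack[0]+stack[-1] = 9+9 = 18 → [9, 2, 1, 9, 18]
stack[3] = stack[-1]*stack[-1] = 18*18 = 324 → [9, 2, 1, 324, 18]
append stack[0]+stack[-1] = 9+18 = 27 → [9, 2, 1, 324, 18, 27]
append stack[0]+stack[-1] = 9+27 = 36 → [9, 2, 1, 324, 18, 27, 36]
stack[1] = stack[-1]-stack[2] = 36-1 = 35 → [9, 35, 1, 324, 18, 27, 36]

[9, 35, 1, 324, 18, 27, 36]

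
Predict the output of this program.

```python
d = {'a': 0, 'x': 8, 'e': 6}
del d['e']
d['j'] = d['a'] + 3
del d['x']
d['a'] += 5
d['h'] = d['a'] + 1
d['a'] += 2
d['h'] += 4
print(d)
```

del 'e' → {'a': 0, 'x': 8}
d['j'] = d['a']+3 = 3 → {'a': 0, 'x': 8, 'j': 3}
del 'x' → {'a': 0, 'j': 3}
d['a'] = 0+5 = 5 → {'a': 5, 'j': 3}
d['h'] = d['a']+1 = 6 → {'a': 5, 'j': 3, 'h': 6}
d['a'] = 5+2 = 7 → {'a': 7, 'j': 3, 'h': 6}
d['h'] = 6+4 = 10 → {'a': 7, 'j': 3, 'h': 10}

{'a': 7, 'j': 3, 'h': 10}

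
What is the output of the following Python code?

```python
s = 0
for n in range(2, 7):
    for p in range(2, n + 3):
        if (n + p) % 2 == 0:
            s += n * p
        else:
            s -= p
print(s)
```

235

n=2,p=2: even sum, s = 0+4 = 4
n=2,p=3: odd sum, s = 4-3 = 1
n=2,p=4: even sum, s = 1+8 = 9
n=3,p=2: odd sum, s = 9-2 = 7
n=3,p=3: even sum, s = 7+9 = 16
n=3,p=4: odd sum, s = 16-4 = 12
n=3,p=5: even sum, s = 12+15 = 27
n=4,p=2: even sum, s = 27+8 = 35
n=4,p=3: odd sum, s = 35-3 = 32
n=4,p=4: even sum, s = 32+16 = 48
n=4,p=5: odd sum, s = 48-5 = 43
n=4,p=6: even sum, s = 43+24 = 67
n=5,p=2: odd sum, s = 67-2 = 65
n=5,p=3: even sum, s = 65+15 = 80
n=5,p=4: odd sum, s = 80-4 = 76
n=5,p=5: even sum, s = 76+25 = 101
n=5,p=6: odd sum, s = 101-6 = 95
n=5,p=7: even sum, s = 95+35 = 130
n=6,p=2: even sum, s = 130+12 = 142
n=6,p=3: odd sum, s = 142-3 = 139
n=6,p=4: even sum, s = 139+24 = 163
n=6,p=5: odd sum, s = 163-5 = 158
n=6,p=6: even sum, s = 158+36 = 194
n=6,p=7: odd sum, s = 194-7 = 187
n=6,p=8: even sum, s = 187+48 = 235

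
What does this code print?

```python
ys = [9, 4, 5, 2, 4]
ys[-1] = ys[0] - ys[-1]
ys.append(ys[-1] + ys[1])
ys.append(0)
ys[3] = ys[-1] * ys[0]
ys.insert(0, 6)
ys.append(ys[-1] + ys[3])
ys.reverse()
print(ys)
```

ys[-1] = ys[0]-ys[-1] = 9-4 = 5 → [9, 4, 5, 2, 5]
append ys[-1]+ys[1] = 5+4 = 9 → [9, 4, 5, 2, 5, 9]
append 0 → [9, 4, 5, 2, 5, 9, 0]
ys[3] = ys[-1]*ys[0] = 0*9 = 0 → [9, 4, 5, 0, 5, 9, 0]
insert 6 at 0 → [6, 9, 4, 5, 0, 5, 9, 0]
append ys[-1]+ys[3] = 0+5 = 5 → [6, 9, 4, 5, 0, 5, 9, 0, 5]
reverse → [5, 0, 9, 5, 0, 5, 4, 9, 6]

[5, 0, 9, 5, 0, 5, 4, 9, 6]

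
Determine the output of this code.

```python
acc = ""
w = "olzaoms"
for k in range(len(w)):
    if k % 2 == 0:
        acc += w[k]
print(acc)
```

ozos

k=0: add 'o' → 'o'
k=1: skip
k=2: add 'z' → 'oz'
k=3: skip
k=4: add 'o' → 'ozo'
k=5: skip
k=6: add 's' → 'ozos'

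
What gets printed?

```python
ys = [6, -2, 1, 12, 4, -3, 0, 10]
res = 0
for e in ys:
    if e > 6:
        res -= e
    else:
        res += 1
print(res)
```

e=6: not >6, res = 0+1 = 1
e=-2: not >6, res = 1+1 = 2
e=1: not >6, res = 2+1 = 3
e=12: >6, res = 3-12 = -9
e=4: not >6, res = (-9)+1 = -8
e=-3: not >6, res = (-8)+1 = -7
e=0: not >6, res = (-7)+1 = -6
e=10: >6, res = (-6)-10 = -16

-16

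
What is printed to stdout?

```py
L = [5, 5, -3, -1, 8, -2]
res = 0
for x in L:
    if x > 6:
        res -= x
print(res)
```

x=5: not >6
x=5: not >6
x=-3: not >6
x=-1: not >6
x=8: >6, res = 0-8 = -8
x=-2: not >6

-8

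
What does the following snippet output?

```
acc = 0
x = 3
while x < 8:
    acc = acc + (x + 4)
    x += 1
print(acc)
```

x=3: acc = 0+7 = 7
x=4: acc = 7+8 = 15
x=5: acc = 15+9 = 24
x=6: acc = 24+10 = 34
x=7: acc = 34+11 = 45

45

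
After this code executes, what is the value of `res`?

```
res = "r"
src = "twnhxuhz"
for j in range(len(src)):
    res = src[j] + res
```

'zhuxhnwtr'

j=0: prepend 't' → 'tr'
j=1: prepend 'w' → 'wtr'
j=2: prepend 'n' → 'nwtr'
j=3: prepend 'h' → 'hnwtr'
j=4: prepend 'x' → 'xhnwtr'
j=5: prepend 'u' → 'uxhnwtr'
j=6: prepend 'h' → 'huxhnwtr'
j=7: prepend 'z' → 'zhuxhnwtr'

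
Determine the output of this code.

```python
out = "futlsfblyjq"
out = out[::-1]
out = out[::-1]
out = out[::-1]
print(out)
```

qjylbfsltuf

reverse → 'qjylbfsltuf'
reverse → 'futlsfblyjq'
reverse → 'qjylbfsltuf'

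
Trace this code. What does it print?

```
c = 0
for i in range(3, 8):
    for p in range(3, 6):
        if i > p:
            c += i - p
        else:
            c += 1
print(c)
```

25

i=3,p=3: not 3>3, c = 0+1 = 1
i=3,p=4: not 3>4, c = 1+1 = 2
i=3,p=5: not 3>5, c = 2+1 = 3
i=4,p=3: 4>3, c = 3+1 = 4
i=4,p=4: not 4>4, c = 4+1 = 5
i=4,p=5: not 4>5, c = 5+1 = 6
i=5,p=3: 5>3, c = 6+2 = 8
i=5,p=4: 5>4, c = 8+1 = 9
i=5,p=5: not 5>5, c = 9+1 = 10
i=6,p=3: 6>3, c = 10+3 = 13
i=6,p=4: 6>4, c = 13+2 = 15
i=6,p=5: 6>5, c = 15+1 = 16
i=7,p=3: 7>3, c = 16+4 = 20
i=7,p=4: 7>4, c = 20+3 = 23
i=7,p=5: 7>5, c = 23+2 = 25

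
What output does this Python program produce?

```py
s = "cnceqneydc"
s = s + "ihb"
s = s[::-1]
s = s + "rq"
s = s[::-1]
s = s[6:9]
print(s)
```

qne

+ 'ihb' → 'cnceqneydcihb'
reverse → 'bhicdyenqecnc'
+ 'rq' → 'bhicdyenqecncrq'
reverse → 'qrcnceqneydcihb'
slice [6:9] → 'qne'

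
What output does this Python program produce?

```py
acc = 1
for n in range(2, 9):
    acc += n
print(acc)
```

n=2: acc = 1+2 = 3
n=3: acc = 3+3 = 6
n=4: acc = 6+4 = 10
n=5: acc = 10+5 = 15
n=6: acc = 15+6 = 21
n=7: acc = 21+7 = 28
n=8: acc = 28+8 = 36

36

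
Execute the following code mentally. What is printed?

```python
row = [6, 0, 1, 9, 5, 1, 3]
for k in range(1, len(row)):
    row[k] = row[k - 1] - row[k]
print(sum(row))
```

k=1: row[1] = 6-0 = 6 → [6, 6, 1, 9, 5, 1, 3]
k=2: row[2] = 6-1 = 5 → [6, 6, 5, 9, 5, 1, 3]
k=3: row[3] = 5-9 = -4 → [6, 6, 5, -4, 5, 1, 3]
k=4: row[4] = (-4)-5 = -9 → [6, 6, 5, -4, -9, 1, 3]
k=5: row[5] = (-9)-1 = -10 → [6, 6, 5, -4, -9, -10, 3]
k=6: row[6] = (-10)-3 = -13 → [6, 6, 5, -4, -9, -10, -13]
sum = -19

-19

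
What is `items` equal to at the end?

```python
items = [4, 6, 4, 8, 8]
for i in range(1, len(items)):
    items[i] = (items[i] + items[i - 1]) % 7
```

[4, 3, 0, 1, 2]

i=1: items[1] = (6+4)%7 = 3 → [4, 3, 4, 8, 8]
i=2: items[2] = (4+3)%7 = 0 → [4, 3, 0, 8, 8]
i=3: items[3] = (8+0)%7 = 1 → [4, 3, 0, 1, 8]
i=4: items[4] = (8+1)%7 = 2 → [4, 3, 0, 1, 2]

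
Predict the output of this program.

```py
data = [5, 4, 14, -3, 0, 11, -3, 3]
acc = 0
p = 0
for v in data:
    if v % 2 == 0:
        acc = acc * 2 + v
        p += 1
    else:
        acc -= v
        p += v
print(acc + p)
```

15

v=5: not even, acc = 0-5 = -5; p=5
v=4: even, acc = (-5)*2+4 = -6; p=6
v=14: even, acc = (-6)*2+14 = 2; p=7
v=-3: not even, acc = 2-(-3) = 5; p=4
v=0: even, acc = 5*2+0 = 10; p=5
v=11: not even, acc = 10-11 = -1; p=16
v=-3: not even, acc = (-1)-(-3) = 2; p=13
v=3: not even, acc = 2-3 = -1; p=16
acc+p = (-1)+16 = 15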